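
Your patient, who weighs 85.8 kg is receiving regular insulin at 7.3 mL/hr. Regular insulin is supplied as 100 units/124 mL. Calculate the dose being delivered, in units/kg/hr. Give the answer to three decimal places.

Concentration = 100 units ÷ 124 mL = 0.8064516 units/mL
Drug rate = 7.3 mL/hr × 0.8064516 units/mL = 5.887097 units/hr
5.887097 units/hr ÷ 85.8 kg = 0.06861418 units/kg/hr

0.069 units/kg/hr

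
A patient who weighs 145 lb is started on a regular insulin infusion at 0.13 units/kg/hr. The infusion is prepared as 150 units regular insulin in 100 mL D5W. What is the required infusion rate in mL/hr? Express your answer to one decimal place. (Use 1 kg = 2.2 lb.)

Weight = 145 lb ÷ 2.2 lb/kg = 65.90909 kg
Dose = 0.13 units/kg/hr × 65.90909 kg = 8.568182 units/hr
Concentration = 150 units ÷ 100 mL = 1.5 units/mL
Rate = 8.568182 units/hr ÷ 1.5 units/mL = 5.712121 mL/hr

5.7 mL/hr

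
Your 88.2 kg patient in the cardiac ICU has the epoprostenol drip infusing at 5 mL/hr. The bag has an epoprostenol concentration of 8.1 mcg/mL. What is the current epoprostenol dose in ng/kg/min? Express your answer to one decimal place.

7.7 ng/kg/min

Concentration = 8.1 mcg/mL = 8100 ng/mL
Drug rate = 5 mL/hr × 8100 ng/mL = 40500 ng/hr
40500 ng/hr ÷ 60 min/hr = 675 ng/min
675 ng/min ÷ 88.2 kg = 7.653061 ng/kg/min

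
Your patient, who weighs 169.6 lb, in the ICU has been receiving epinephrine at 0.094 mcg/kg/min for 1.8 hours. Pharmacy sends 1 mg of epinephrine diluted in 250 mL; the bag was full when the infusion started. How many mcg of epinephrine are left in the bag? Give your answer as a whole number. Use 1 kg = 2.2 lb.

Weight = 169.6 lb ÷ 2.2 lb/kg = 77.09091 kg
Dose = 0.094 mcg/kg/min × 77.09091 kg = 7.246545 mcg/min
7.246545 mcg/min × 60 min/hr = 434.7927 mcg/hr
Concentration = 1 mg ÷ 250 mL = 0.004 mg/mL = 4 mcg/mL
Rate = 434.7927 mcg/hr ÷ 4 mcg/mL = 108.6982 mL/hr
Volume infused = 108.6982 mL/hr × 1.8 hr = 195.6567 mL
Volume remaining = 250 − 195.6567 = 54.34327 mL
Drug remaining = 54.34327 mL × 4 mcg/mL = 217.3731 mcg

217 mcg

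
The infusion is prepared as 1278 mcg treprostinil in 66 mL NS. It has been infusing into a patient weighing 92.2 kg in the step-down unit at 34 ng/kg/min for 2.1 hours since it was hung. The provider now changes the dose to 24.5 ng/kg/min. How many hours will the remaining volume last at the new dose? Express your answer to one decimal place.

Initial rate:
Dose = 34 ng/kg/min × 92.2 kg = 3134.8 ng/min
3134.8 ng/min × 60 min/hr = 188088 ng/hr
Concentration = 1278 mcg ÷ 66 mL = 19.36364 mcg/mL = 19363.64 ng/mL
Rate = 188088 ng/hr ÷ 19363.64 ng/mL = 9.713465 mL/hr
Volume infused so far = 9.713465 mL/hr × 2.1 hr = 20.39828 mL
Volume remaining = 66 − 20.39828 = 45.60172 mL
New rate:
Dose = 24.5 ng/kg/min × 92.2 kg = 2258.9 ng/min
2258.9 ng/min × 60 min/hr = 135534 ng/hr
Rate = 135534 ng/hr ÷ 19363.64 ng/mL = 6.999408 mL/hr
Time remaining = 45.60172 mL ÷ 6.999408 mL/hr = 6.515083 hr

6.5 hours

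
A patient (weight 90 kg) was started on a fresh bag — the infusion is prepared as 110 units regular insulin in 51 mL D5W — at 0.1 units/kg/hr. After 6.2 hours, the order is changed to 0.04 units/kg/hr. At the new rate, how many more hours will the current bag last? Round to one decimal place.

15.1 hours

Initial rate:
Dose = 0.1 units/kg/hr × 90 kg = 9 units/hr
Concentration = 110 units ÷ 51 mL = 2.156863 units/mL
Rate = 9 units/hr ÷ 2.156863 units/mL = 4.172727 mL/hr
Volume infused so far = 4.172727 mL/hr × 6.2 hr = 25.87091 mL
Volume remaining = 51 − 25.87091 = 25.12909 mL
New rate:
Dose = 0.04 units/kg/hr × 90 kg = 3.6 units/hr
Rate = 3.6 units/hr ÷ 2.156863 units/mL = 1.669091 mL/hr
Time remaining = 25.12909 mL ÷ 1.669091 mL/hr = 15.05556 hr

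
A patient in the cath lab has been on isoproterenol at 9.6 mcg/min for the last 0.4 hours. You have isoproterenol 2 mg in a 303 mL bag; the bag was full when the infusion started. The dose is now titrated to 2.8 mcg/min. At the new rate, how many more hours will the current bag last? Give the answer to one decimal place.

10.5 hours

Initial rate:
9.6 mcg/min × 60 min/hr = 576 mcg/hr
Concentration = 2 mg ÷ 303 mL = 0.00660066 mg/mL = 6.60066 mcg/mL
Rate = 576 mcg/hr ÷ 6.60066 mcg/mL = 87.264 mL/hr
Volume infused so far = 87.264 mL/hr × 0.4 hr = 34.9056 mL
Volume remaining = 303 − 34.9056 = 268.0944 mL
New rate:
2.8 mcg/min × 60 min/hr = 168 mcg/hr
Rate = 168 mcg/hr ÷ 6.60066 mcg/mL = 25.452 mL/hr
Time remaining = 268.0944 mL ÷ 25.452 mL/hr = 10.53333 hr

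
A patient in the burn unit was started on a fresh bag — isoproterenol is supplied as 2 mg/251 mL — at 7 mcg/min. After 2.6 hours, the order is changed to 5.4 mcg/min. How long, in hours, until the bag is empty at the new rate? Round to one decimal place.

Initial rate:
7 mcg/min × 60 min/hr = 420 mcg/hr
Concentration = 2 mg ÷ 251 mL = 0.007968127 mg/mL = 7.968127 mcg/mL
Rate = 420 mcg/hr ÷ 7.968127 mcg/mL = 52.71 mL/hr
Volume infused so far = 52.71 mL/hr × 2.6 hr = 137.046 mL
Volume remaining = 251 − 137.046 = 113.954 mL
New rate:
5.4 mcg/min × 60 min/hr = 324 mcg/hr
Rate = 324 mcg/hr ÷ 7.968127 mcg/mL = 40.662 mL/hr
Time remaining = 113.954 mL ÷ 40.662 mL/hr = 2.802469 hr

2.8 hours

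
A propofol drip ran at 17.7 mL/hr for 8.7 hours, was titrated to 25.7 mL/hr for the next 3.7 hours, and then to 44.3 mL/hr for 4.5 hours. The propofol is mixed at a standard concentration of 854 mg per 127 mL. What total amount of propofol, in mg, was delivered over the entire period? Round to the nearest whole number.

Concentration = 854 mg ÷ 127 mL = 6.724409 mg/mL
Stage 1: 17.7 mL/hr × 8.7 hr = 153.99 mL → 153.99 mL × 6.724409 mg/mL = 1035.492 mg
Stage 2: 25.7 mL/hr × 3.7 hr = 95.09 mL → 95.09 mL × 6.724409 mg/mL = 639.4241 mg
Stage 3: 44.3 mL/hr × 4.5 hr = 199.35 mL → 199.35 mL × 6.724409 mg/mL = 1340.511 mg
Total = 1035.492 + 639.4241 + 1340.511 = 3015.427 mg

3015 mg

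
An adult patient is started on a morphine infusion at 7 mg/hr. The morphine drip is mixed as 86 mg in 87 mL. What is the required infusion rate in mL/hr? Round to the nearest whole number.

7 mL/hr

Concentration = 86 mg ÷ 87 mL = 0.9885057 mg/mL
Rate = 7 mg/hr ÷ 0.9885057 mg/mL = 7.081395 mL/hr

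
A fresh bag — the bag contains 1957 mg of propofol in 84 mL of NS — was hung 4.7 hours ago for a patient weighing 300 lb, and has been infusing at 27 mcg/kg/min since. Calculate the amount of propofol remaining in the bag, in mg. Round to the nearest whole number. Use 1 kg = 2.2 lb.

919 mg

Weight = 300 lb ÷ 2.2 lb/kg = 136.3636 kg
Dose = 27 mcg/kg/min × 136.3636 kg = 3681.818 mcg/min
3681.818 mcg/min × 60 min/hr = 220909.1 mcg/hr
Concentration = 1957 mg ÷ 84 mL = 23.29762 mg/mL = 23297.62 mcg/mL
Rate = 220909.1 mcg/hr ÷ 23297.62 mcg/mL = 9.482046 mL/hr
Volume infused = 9.482046 mL/hr × 4.7 hr = 44.56562 mL
Volume remaining = 84 − 44.56562 = 39.43438 mL
Drug remaining = 39.43438 mL × 23297.62 mcg/mL = 918727.3 mcg = 918.7273 mg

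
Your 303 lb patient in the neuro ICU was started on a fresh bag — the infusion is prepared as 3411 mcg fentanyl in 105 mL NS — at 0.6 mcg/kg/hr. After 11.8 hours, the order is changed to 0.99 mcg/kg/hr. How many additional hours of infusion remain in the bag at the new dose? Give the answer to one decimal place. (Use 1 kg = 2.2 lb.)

Initial rate:
Weight = 303 lb ÷ 2.2 lb/kg = 137.7273 kg
Dose = 0.6 mcg/kg/hr × 137.7273 kg = 82.63636 mcg/hr
Concentration = 3411 mcg ÷ 105 mL = 32.48571 mcg/mL
Rate = 82.63636 mcg/hr ÷ 32.48571 mcg/mL = 2.543775 mL/hr
Volume infused so far = 2.543775 mL/hr × 11.8 hr = 30.01655 mL
Volume remaining = 105 − 30.01655 = 74.98345 mL
New rate:
Dose = 0.99 mcg/kg/hr × 137.7273 kg = 136.35 mcg/hr
Rate = 136.35 mcg/hr ÷ 32.48571 mcg/mL = 4.19723 mL/hr
Time remaining = 74.98345 mL ÷ 4.19723 mL/hr = 17.86499 hr

17.9 hours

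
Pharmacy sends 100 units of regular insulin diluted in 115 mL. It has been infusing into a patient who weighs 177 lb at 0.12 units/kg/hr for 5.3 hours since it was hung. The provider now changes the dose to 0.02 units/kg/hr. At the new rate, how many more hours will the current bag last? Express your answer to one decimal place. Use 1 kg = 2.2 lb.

30.3 hours

Initial rate:
Weight = 177 lb ÷ 2.2 lb/kg = 80.45455 kg
Dose = 0.12 units/kg/hr × 80.45455 kg = 9.654545 units/hr
Concentration = 100 units ÷ 115 mL = 0.8695652 units/mL
Rate = 9.654545 units/hr ÷ 0.8695652 units/mL = 11.10273 mL/hr
Volume infused so far = 11.10273 mL/hr × 5.3 hr = 58.84445 mL
Volume remaining = 115 − 58.84445 = 56.15555 mL
New rate:
Dose = 0.02 units/kg/hr × 80.45455 kg = 1.609091 units/hr
Rate = 1.609091 units/hr ÷ 0.8695652 units/mL = 1.850455 mL/hr
Time remaining = 56.15555 mL ÷ 1.850455 mL/hr = 30.34689 hr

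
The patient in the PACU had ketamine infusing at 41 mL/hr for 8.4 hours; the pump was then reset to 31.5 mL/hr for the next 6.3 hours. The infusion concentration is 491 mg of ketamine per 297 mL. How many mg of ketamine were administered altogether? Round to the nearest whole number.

Concentration = 491 mg ÷ 297 mL = 1.653199 mg/mL
Stage 1: 41 mL/hr × 8.4 hr = 344.4 mL → 344.4 mL × 1.653199 mg/mL = 569.3616 mg
Stage 2: 31.5 mL/hr × 6.3 hr = 198.45 mL → 198.45 mL × 1.653199 mg/mL = 328.0773 mg
Total = 569.3616 + 328.0773 = 897.4389 mg

897 mg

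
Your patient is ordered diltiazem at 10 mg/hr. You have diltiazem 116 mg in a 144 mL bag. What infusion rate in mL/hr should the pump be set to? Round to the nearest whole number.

12 mL/hr

Concentration = 116 mg ÷ 144 mL = 0.8055556 mg/mL
Rate = 10 mg/hr ÷ 0.8055556 mg/mL = 12.41379 mL/hr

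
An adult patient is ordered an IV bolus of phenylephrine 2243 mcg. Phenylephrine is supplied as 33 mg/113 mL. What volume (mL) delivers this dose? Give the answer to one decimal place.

7.7 mL

Concentration = 33 mg ÷ 113 mL = 0.2920354 mg/mL = 292.0354 mcg/mL
Volume = 2243 mcg ÷ 292.0354 mcg/mL = 7.680576 mL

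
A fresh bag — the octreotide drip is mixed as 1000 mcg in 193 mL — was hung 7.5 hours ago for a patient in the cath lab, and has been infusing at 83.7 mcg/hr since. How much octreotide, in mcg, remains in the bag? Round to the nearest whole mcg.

Concentration = 1000 mcg ÷ 193 mL = 5.181347 mcg/mL
Rate = 83.7 mcg/hr ÷ 5.181347 mcg/mL = 16.1541 mL/hr
Volume infused = 16.1541 mL/hr × 7.5 hr = 121.1557 mL
Volume remaining = 193 − 121.1557 = 71.84425 mL
Drug remaining = 71.84425 mL × 5.181347 mcg/mL = 372.25 mcg

372 mcg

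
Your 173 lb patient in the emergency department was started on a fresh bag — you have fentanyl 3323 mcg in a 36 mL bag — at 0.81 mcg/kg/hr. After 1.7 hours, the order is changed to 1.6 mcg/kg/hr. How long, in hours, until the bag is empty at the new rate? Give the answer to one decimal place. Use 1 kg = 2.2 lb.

25.6 hours

Initial rate:
Weight = 173 lb ÷ 2.2 lb/kg = 78.63636 kg
Dose = 0.81 mcg/kg/hr × 78.63636 kg = 63.69545 mcg/hr
Concentration = 3323 mcg ÷ 36 mL = 92.30556 mcg/mL
Rate = 63.69545 mcg/hr ÷ 92.30556 mcg/mL = 0.6900501 mL/hr
Volume infused so far = 0.6900501 mL/hr × 1.7 hr = 1.173085 mL
Volume remaining = 36 − 1.173085 = 34.82691 mL
New rate:
Dose = 1.6 mcg/kg/hr × 78.63636 kg = 125.8182 mcg/hr
Rate = 125.8182 mcg/hr ÷ 92.30556 mcg/mL = 1.363062 mL/hr
Time remaining = 34.82691 mL ÷ 1.363062 mL/hr = 25.5505 hr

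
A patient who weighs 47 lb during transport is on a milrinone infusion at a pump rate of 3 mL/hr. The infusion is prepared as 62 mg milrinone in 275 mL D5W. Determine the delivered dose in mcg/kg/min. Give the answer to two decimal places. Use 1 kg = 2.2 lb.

0.53 mcg/kg/min

Weight = 47 lb ÷ 2.2 lb/kg = 21.36364 kg
Concentration = 62 mg ÷ 275 mL = 0.2254545 mg/mL = 225.4545 mcg/mL
Drug rate = 3 mL/hr × 225.4545 mcg/mL = 676.3636 mcg/hr
676.3636 mcg/hr ÷ 60 min/hr = 11.27273 mcg/min
11.27273 mcg/min ÷ 21.36364 kg = 0.5276596 mcg/kg/min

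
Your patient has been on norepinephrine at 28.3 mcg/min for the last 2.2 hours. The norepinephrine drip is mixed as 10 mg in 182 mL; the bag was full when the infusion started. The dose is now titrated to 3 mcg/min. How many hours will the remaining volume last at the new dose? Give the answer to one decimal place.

Initial rate:
28.3 mcg/min × 60 min/hr = 1698 mcg/hr
Concentration = 10 mg ÷ 182 mL = 0.05494505 mg/mL = 54.94505 mcg/mL
Rate = 1698 mcg/hr ÷ 54.94505 mcg/mL = 30.9036 mL/hr
Volume infused so far = 30.9036 mL/hr × 2.2 hr = 67.98792 mL
Volume remaining = 182 − 67.98792 = 114.0121 mL
New rate:
3 mcg/min × 60 min/hr = 180 mcg/hr
Rate = 180 mcg/hr ÷ 54.94505 mcg/mL = 3.276 mL/hr
Time remaining = 114.0121 mL ÷ 3.276 mL/hr = 34.80222 hr

34.8 hours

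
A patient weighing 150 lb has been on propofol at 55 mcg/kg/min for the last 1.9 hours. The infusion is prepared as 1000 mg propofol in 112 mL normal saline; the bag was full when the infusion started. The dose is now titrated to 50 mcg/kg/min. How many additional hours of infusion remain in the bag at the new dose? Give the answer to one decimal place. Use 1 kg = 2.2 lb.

Initial rate:
Weight = 150 lb ÷ 2.2 lb/kg = 68.18182 kg
Dose = 55 mcg/kg/min × 68.18182 kg = 3750 mcg/min
3750 mcg/min × 60 min/hr = 225000 mcg/hr
Concentration = 1000 mg ÷ 112 mL = 8.928571 mg/mL = 8928.571 mcg/mL
Rate = 225000 mcg/hr ÷ 8928.571 mcg/mL = 25.2 mL/hr
Volume infused so far = 25.2 mL/hr × 1.9 hr = 47.88 mL
Volume remaining = 112 − 47.88 = 64.12 mL
New rate:
Dose = 50 mcg/kg/min × 68.18182 kg = 3409.091 mcg/min
3409.091 mcg/min × 60 min/hr = 204545.5 mcg/hr
Rate = 204545.5 mcg/hr ÷ 8928.571 mcg/mL = 22.90909 mL/hr
Time remaining = 64.12 mL ÷ 22.90909 mL/hr = 2.798889 hr

2.8 hours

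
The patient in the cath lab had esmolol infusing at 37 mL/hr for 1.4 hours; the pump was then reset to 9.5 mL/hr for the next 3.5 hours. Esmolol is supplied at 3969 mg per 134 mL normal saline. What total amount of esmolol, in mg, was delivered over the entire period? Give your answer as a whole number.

2519 mg

Concentration = 3969 mg ÷ 134 mL = 29.6194 mg/mL
Stage 1: 37 mL/hr × 1.4 hr = 51.8 mL → 51.8 mL × 29.6194 mg/mL = 1534.285 mg
Stage 2: 9.5 mL/hr × 3.5 hr = 33.25 mL → 33.25 mL × 29.6194 mg/mL = 984.8451 mg
Total = 1534.285 + 984.8451 = 2519.13 mg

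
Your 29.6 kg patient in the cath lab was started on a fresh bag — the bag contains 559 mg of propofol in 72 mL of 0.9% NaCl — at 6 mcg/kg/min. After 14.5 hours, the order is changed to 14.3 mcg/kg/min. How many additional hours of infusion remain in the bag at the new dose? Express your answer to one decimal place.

Initial rate:
Dose = 6 mcg/kg/min × 29.6 kg = 177.6 mcg/min
177.6 mcg/min × 60 min/hr = 10656 mcg/hr
Concentration = 559 mg ÷ 72 mL = 7.763889 mg/mL = 7763.889 mcg/mL
Rate = 10656 mcg/hr ÷ 7763.889 mcg/mL = 1.372508 mL/hr
Volume infused so far = 1.372508 mL/hr × 14.5 hr = 19.90137 mL
Volume remaining = 72 − 19.90137 = 52.09863 mL
New rate:
Dose = 14.3 mcg/kg/min × 29.6 kg = 423.28 mcg/min
423.28 mcg/min × 60 min/hr = 25396.8 mcg/hr
Rate = 25396.8 mcg/hr ÷ 7763.889 mcg/mL = 3.271144 mL/hr
Time remaining = 52.09863 mL ÷ 3.271144 mL/hr = 15.92673 hr

15.9 hours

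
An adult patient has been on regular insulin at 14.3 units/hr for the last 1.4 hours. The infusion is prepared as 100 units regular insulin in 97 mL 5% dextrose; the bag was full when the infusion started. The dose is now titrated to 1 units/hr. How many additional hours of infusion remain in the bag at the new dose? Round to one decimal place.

80.0 hours

Initial rate:
Concentration = 100 units ÷ 97 mL = 1.030928 units/mL
Rate = 14.3 units/hr ÷ 1.030928 units/mL = 13.871 mL/hr
Volume infused so far = 13.871 mL/hr × 1.4 hr = 19.4194 mL
Volume remaining = 97 − 19.4194 = 77.5806 mL
New rate:
Rate = 1 units/hr ÷ 1.030928 units/mL = 0.97 mL/hr
Time remaining = 77.5806 mL ÷ 0.97 mL/hr = 79.98 hr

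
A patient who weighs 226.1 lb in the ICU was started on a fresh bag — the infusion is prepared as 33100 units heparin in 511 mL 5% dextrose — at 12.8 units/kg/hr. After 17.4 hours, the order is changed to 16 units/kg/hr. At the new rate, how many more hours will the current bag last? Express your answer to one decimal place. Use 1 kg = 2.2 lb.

Initial rate:
Weight = 226.1 lb ÷ 2.2 lb/kg = 102.7727 kg
Dose = 12.8 units/kg/hr × 102.7727 kg = 1315.491 units/hr
Concentration = 33100 units ÷ 511 mL = 64.77495 units/mL
Rate = 1315.491 units/hr ÷ 64.77495 units/mL = 20.30864 mL/hr
Volume infused so far = 20.30864 mL/hr × 17.4 hr = 353.3703 mL
Volume remaining = 511 − 353.3703 = 157.6297 mL
New rate:
Dose = 16 units/kg/hr × 102.7727 kg = 1644.364 units/hr
Rate = 1644.364 units/hr ÷ 64.77495 units/mL = 25.3858 mL/hr
Time remaining = 157.6297 mL ÷ 25.3858 mL/hr = 6.209368 hr

6.2 hours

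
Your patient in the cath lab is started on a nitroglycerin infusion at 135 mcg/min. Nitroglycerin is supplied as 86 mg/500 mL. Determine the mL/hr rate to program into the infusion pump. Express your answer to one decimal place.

47.1 mL/hr

135 mcg/min × 60 min/hr = 8100 mcg/hr
Concentration = 86 mg ÷ 500 mL = 0.172 mg/mL = 172 mcg/mL
Rate = 8100 mcg/hr ÷ 172 mcg/mL = 47.09302 mL/hr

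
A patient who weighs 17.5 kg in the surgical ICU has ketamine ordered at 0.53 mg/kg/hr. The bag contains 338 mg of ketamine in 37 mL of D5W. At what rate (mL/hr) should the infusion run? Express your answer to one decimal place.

Dose = 0.53 mg/kg/hr × 17.5 kg = 9.275 mg/hr
Concentration = 338 mg ÷ 37 mL = 9.135135 mg/mL
Rate = 9.275 mg/hr ÷ 9.135135 mg/mL = 1.015311 mL/hr

1.0 mL/hr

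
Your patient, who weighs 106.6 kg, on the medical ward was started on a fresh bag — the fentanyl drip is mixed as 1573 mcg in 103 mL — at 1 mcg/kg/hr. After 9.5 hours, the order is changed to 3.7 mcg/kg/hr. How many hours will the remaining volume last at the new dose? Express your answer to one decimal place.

Initial rate:
Dose = 1 mcg/kg/hr × 106.6 kg = 106.6 mcg/hr
Concentration = 1573 mcg ÷ 103 mL = 15.27184 mcg/mL
Rate = 106.6 mcg/hr ÷ 15.27184 mcg/mL = 6.980165 mL/hr
Volume infused so far = 6.980165 mL/hr × 9.5 hr = 66.31157 mL
Volume remaining = 103 − 66.31157 = 36.68843 mL
New rate:
Dose = 3.7 mcg/kg/hr × 106.6 kg = 394.42 mcg/hr
Rate = 394.42 mcg/hr ÷ 15.27184 mcg/mL = 25.82661 mL/hr
Time remaining = 36.68843 mL ÷ 25.82661 mL/hr = 1.420567 hr

1.4 hours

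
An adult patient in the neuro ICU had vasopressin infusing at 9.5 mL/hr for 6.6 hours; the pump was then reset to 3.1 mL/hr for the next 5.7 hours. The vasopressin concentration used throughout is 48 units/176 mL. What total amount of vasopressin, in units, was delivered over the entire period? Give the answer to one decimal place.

Concentration = 48 units ÷ 176 mL = 0.2727273 units/mL
Stage 1: 9.5 mL/hr × 6.6 hr = 62.7 mL → 62.7 mL × 0.2727273 units/mL = 17.1 units
Stage 2: 3.1 mL/hr × 5.7 hr = 17.67 mL → 17.67 mL × 0.2727273 units/mL = 4.819091 units
Total = 17.1 + 4.819091 = 21.91909 units

21.9 units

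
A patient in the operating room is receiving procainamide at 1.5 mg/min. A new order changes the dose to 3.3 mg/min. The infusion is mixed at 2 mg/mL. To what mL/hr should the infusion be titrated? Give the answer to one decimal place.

3.3 mg/min × 60 min/hr = 198 mg/hr
Rate = 198 mg/hr ÷ 2 mg/mL = 99 mL/hr

99.0 mL/hr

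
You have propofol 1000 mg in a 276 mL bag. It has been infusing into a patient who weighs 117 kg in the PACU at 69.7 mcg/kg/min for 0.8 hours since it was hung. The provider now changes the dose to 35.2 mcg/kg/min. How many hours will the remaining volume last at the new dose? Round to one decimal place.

2.5 hours

Initial rate:
Dose = 69.7 mcg/kg/min × 117 kg = 8154.9 mcg/min
8154.9 mcg/min × 60 min/hr = 489294 mcg/hr
Concentration = 1000 mg ÷ 276 mL = 3.623188 mg/mL = 3623.188 mcg/mL
Rate = 489294 mcg/hr ÷ 3623.188 mcg/mL = 135.0451 mL/hr
Volume infused so far = 135.0451 mL/hr × 0.8 hr = 108.0361 mL
Volume remaining = 276 − 108.0361 = 167.9639 mL
New rate:
Dose = 35.2 mcg/kg/min × 117 kg = 4118.4 mcg/min
4118.4 mcg/min × 60 min/hr = 247104 mcg/hr
Rate = 247104 mcg/hr ÷ 3623.188 mcg/mL = 68.2007 mL/hr
Time remaining = 167.9639 mL ÷ 68.2007 mL/hr = 2.462788 hr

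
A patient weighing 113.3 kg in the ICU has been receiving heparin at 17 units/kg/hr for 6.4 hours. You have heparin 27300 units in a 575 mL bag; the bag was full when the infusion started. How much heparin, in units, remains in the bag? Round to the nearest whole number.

14973 units

Dose = 17 units/kg/hr × 113.3 kg = 1926.1 units/hr
Concentration = 27300 units ÷ 575 mL = 47.47826 units/mL
Rate = 1926.1 units/hr ÷ 47.47826 units/mL = 40.56804 mL/hr
Volume infused = 40.56804 mL/hr × 6.4 hr = 259.6355 mL
Volume remaining = 575 − 259.6355 = 315.3645 mL
Drug remaining = 315.3645 mL × 47.47826 units/mL = 14972.96 units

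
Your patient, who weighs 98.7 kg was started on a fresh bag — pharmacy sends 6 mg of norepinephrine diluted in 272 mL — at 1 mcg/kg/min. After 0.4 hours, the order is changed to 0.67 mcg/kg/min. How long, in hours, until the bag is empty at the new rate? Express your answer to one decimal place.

Initial rate:
Dose = 1 mcg/kg/min × 98.7 kg = 98.7 mcg/min
98.7 mcg/min × 60 min/hr = 5922 mcg/hr
Concentration = 6 mg ÷ 272 mL = 0.02205882 mg/mL = 22.05882 mcg/mL
Rate = 5922 mcg/hr ÷ 22.05882 mcg/mL = 268.464 mL/hr
Volume infused so far = 268.464 mL/hr × 0.4 hr = 107.3856 mL
Volume remaining = 272 − 107.3856 = 164.6144 mL
New rate:
Dose = 0.67 mcg/kg/min × 98.7 kg = 66.129 mcg/min
66.129 mcg/min × 60 min/hr = 3967.74 mcg/hr
Rate = 3967.74 mcg/hr ÷ 22.05882 mcg/mL = 179.8709 mL/hr
Time remaining = 164.6144 mL ÷ 179.8709 mL/hr = 0.9151809 hr

0.9 hours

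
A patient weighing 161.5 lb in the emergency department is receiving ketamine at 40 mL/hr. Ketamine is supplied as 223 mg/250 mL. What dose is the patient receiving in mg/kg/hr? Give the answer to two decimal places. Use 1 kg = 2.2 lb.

0.49 mg/kg/hr

Weight = 161.5 lb ÷ 2.2 lb/kg = 73.40909 kg
Concentration = 223 mg ÷ 250 mL = 0.892 mg/mL
Drug rate = 40 mL/hr × 0.892 mg/mL = 35.68 mg/hr
35.68 mg/hr ÷ 73.40909 kg = 0.4860433 mg/kg/hr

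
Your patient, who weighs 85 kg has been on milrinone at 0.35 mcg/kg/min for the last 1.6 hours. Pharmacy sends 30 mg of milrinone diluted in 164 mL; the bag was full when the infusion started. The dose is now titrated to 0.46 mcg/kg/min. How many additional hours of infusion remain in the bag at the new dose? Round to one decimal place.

Initial rate:
Dose = 0.35 mcg/kg/min × 85 kg = 29.75 mcg/min
29.75 mcg/min × 60 min/hr = 1785 mcg/hr
Concentration = 30 mg ÷ 164 mL = 0.1829268 mg/mL = 182.9268 mcg/mL
Rate = 1785 mcg/hr ÷ 182.9268 mcg/mL = 9.758 mL/hr
Volume infused so far = 9.758 mL/hr × 1.6 hr = 15.6128 mL
Volume remaining = 164 − 15.6128 = 148.3872 mL
New rate:
Dose = 0.46 mcg/kg/min × 85 kg = 39.1 mcg/min
39.1 mcg/min × 60 min/hr = 2346 mcg/hr
Rate = 2346 mcg/hr ÷ 182.9268 mcg/mL = 12.8248 mL/hr
Time remaining = 148.3872 mL ÷ 12.8248 mL/hr = 11.57033 hr

11.6 hours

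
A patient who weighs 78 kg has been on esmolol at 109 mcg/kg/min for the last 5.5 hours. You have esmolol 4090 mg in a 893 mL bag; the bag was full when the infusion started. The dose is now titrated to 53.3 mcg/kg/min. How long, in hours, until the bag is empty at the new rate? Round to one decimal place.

Initial rate:
Dose = 109 mcg/kg/min × 78 kg = 8502 mcg/min
8502 mcg/min × 60 min/hr = 510120 mcg/hr
Concentration = 4090 mg ÷ 893 mL = 4.580067 mg/mL = 4580.067 mcg/mL
Rate = 510120 mcg/hr ÷ 4580.067 mcg/mL = 111.3783 mL/hr
Volume infused so far = 111.3783 mL/hr × 5.5 hr = 612.5805 mL
Volume remaining = 893 − 612.5805 = 280.4195 mL
New rate:
Dose = 53.3 mcg/kg/min × 78 kg = 4157.4 mcg/min
4157.4 mcg/min × 60 min/hr = 249444 mcg/hr
Rate = 249444 mcg/hr ÷ 4580.067 mcg/mL = 54.46296 mL/hr
Time remaining = 280.4195 mL ÷ 54.46296 mL/hr = 5.148811 hr

5.1 hours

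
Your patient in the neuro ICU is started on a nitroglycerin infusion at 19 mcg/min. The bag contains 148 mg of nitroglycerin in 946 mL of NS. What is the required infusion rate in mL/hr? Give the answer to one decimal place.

19 mcg/min × 60 min/hr = 1140 mcg/hr
Concentration = 148 mg ÷ 946 mL = 0.1564482 mg/mL = 156.4482 mcg/mL
Rate = 1140 mcg/hr ÷ 156.4482 mcg/mL = 7.286757 mL/hr

7.3 mL/hr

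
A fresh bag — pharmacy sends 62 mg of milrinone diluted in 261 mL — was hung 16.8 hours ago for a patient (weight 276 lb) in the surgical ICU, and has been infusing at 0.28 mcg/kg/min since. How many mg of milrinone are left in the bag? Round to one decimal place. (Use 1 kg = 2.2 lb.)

Weight = 276 lb ÷ 2.2 lb/kg = 125.4545 kg
Dose = 0.28 mcg/kg/min × 125.4545 kg = 35.12727 mcg/min
35.12727 mcg/min × 60 min/hr = 2107.636 mcg/hr
Concentration = 62 mg ÷ 261 mL = 0.2375479 mg/mL = 237.5479 mcg/mL
Rate = 2107.636 mcg/hr ÷ 237.5479 mcg/mL = 8.872469 mL/hr
Volume infused = 8.872469 mL/hr × 16.8 hr = 149.0575 mL
Volume remaining = 261 − 149.0575 = 111.9425 mL
Drug remaining = 111.9425 mL × 237.5479 mcg/mL = 26591.71 mcg = 26.59171 mg

26.6 mg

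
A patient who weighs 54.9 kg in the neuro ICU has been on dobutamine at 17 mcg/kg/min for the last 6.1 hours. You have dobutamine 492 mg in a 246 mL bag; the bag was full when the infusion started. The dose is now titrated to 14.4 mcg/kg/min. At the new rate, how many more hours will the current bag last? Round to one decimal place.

Initial rate:
Dose = 17 mcg/kg/min × 54.9 kg = 933.3 mcg/min
933.3 mcg/min × 60 min/hr = 55998 mcg/hr
Concentration = 492 mg ÷ 246 mL = 2 mg/mL = 2000 mcg/mL
Rate = 55998 mcg/hr ÷ 2000 mcg/mL = 27.999 mL/hr
Volume infused so far = 27.999 mL/hr × 6.1 hr = 170.7939 mL
Volume remaining = 246 − 170.7939 = 75.2061 mL
New rate:
Dose = 14.4 mcg/kg/min × 54.9 kg = 790.56 mcg/min
790.56 mcg/min × 60 min/hr = 47433.6 mcg/hr
Rate = 47433.6 mcg/hr ÷ 2000 mcg/mL = 23.7168 mL/hr
Time remaining = 75.2061 mL ÷ 23.7168 mL/hr = 3.171005 hr

3.2 hours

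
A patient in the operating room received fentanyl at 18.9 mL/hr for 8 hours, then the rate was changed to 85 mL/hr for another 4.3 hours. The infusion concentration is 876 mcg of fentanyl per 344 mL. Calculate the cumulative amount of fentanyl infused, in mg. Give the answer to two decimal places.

Concentration = 876 mcg ÷ 344 mL = 2.546512 mcg/mL
Stage 1: 18.9 mL/hr × 8 hr = 151.2 mL → 151.2 mL × 2.546512 mcg/mL = 385.0326 mcg
Stage 2: 85 mL/hr × 4.3 hr = 365.5 mL → 365.5 mL × 2.546512 mcg/mL = 930.75 mcg
Total = 385.0326 + 930.75 = 1315.783 mcg = 1.315783 mg

1.32 mg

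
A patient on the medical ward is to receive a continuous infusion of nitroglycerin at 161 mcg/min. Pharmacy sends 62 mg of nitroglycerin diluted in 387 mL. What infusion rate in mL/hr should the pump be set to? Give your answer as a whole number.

60 mL/hr

161 mcg/min × 60 min/hr = 9660 mcg/hr
Concentration = 62 mg ÷ 387 mL = 0.1602067 mg/mL = 160.2067 mcg/mL
Rate = 9660 mcg/hr ÷ 160.2067 mcg/mL = 60.2971 mL/hr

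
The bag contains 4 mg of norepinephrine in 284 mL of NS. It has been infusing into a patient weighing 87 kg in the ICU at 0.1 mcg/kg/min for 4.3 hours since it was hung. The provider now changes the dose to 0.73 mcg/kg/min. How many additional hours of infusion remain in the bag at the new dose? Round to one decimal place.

Initial rate:
Dose = 0.1 mcg/kg/min × 87 kg = 8.7 mcg/min
8.7 mcg/min × 60 min/hr = 522 mcg/hr
Concentration = 4 mg ÷ 284 mL = 0.01408451 mg/mL = 14.08451 mcg/mL
Rate = 522 mcg/hr ÷ 14.08451 mcg/mL = 37.062 mL/hr
Volume infused so far = 37.062 mL/hr × 4.3 hr = 159.3666 mL
Volume remaining = 284 − 159.3666 = 124.6334 mL
New rate:
Dose = 0.73 mcg/kg/min × 87 kg = 63.51 mcg/min
63.51 mcg/min × 60 min/hr = 3810.6 mcg/hr
Rate = 3810.6 mcg/hr ÷ 14.08451 mcg/mL = 270.5526 mL/hr
Time remaining = 124.6334 mL ÷ 270.5526 mL/hr = 0.4606624 hr

0.5 hours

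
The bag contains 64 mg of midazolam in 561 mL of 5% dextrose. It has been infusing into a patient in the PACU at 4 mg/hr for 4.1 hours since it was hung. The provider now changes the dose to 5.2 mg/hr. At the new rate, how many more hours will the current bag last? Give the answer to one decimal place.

9.2 hours

Initial rate:
Concentration = 64 mg ÷ 561 mL = 0.114082 mg/mL
Rate = 4 mg/hr ÷ 0.114082 mg/mL = 35.0625 mL/hr
Volume infused so far = 35.0625 mL/hr × 4.1 hr = 143.7562 mL
Volume remaining = 561 − 143.7562 = 417.2437 mL
New rate:
Rate = 5.2 mg/hr ÷ 0.114082 mg/mL = 45.58125 mL/hr
Time remaining = 417.2437 mL ÷ 45.58125 mL/hr = 9.153846 hr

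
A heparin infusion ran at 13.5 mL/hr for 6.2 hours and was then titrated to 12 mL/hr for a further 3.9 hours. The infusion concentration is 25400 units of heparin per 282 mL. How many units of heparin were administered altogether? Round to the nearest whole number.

Concentration = 25400 units ÷ 282 mL = 90.07092 units/mL
Stage 1: 13.5 mL/hr × 6.2 hr = 83.7 mL → 83.7 mL × 90.07092 units/mL = 7538.936 units
Stage 2: 12 mL/hr × 3.9 hr = 46.8 mL → 46.8 mL × 90.07092 units/mL = 4215.319 units
Total = 7538.936 + 4215.319 = 11754.26 units

11754 units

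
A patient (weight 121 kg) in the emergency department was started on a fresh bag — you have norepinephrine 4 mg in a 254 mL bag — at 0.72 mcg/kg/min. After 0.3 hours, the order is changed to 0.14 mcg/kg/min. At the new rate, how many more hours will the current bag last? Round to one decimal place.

Initial rate:
Dose = 0.72 mcg/kg/min × 121 kg = 87.12 mcg/min
87.12 mcg/min × 60 min/hr = 5227.2 mcg/hr
Concentration = 4 mg ÷ 254 mL = 0.01574803 mg/mL = 15.74803 mcg/mL
Rate = 5227.2 mcg/hr ÷ 15.74803 mcg/mL = 331.9272 mL/hr
Volume infused so far = 331.9272 mL/hr × 0.3 hr = 99.57816 mL
Volume remaining = 254 − 99.57816 = 154.4218 mL
New rate:
Dose = 0.14 mcg/kg/min × 121 kg = 16.94 mcg/min
16.94 mcg/min × 60 min/hr = 1016.4 mcg/hr
Rate = 1016.4 mcg/hr ÷ 15.74803 mcg/mL = 64.5414 mL/hr
Time remaining = 154.4218 mL ÷ 64.5414 mL/hr = 2.392601 hr

2.4 hours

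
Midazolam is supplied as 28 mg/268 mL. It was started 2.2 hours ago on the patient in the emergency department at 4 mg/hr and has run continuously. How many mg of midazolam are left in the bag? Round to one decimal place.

19.2 mg

Concentration = 28 mg ÷ 268 mL = 0.1044776 mg/mL
Rate = 4 mg/hr ÷ 0.1044776 mg/mL = 38.28571 mL/hr
Volume infused = 38.28571 mL/hr × 2.2 hr = 84.22857 mL
Volume remaining = 268 − 84.22857 = 183.7714 mL
Drug remaining = 183.7714 mL × 0.1044776 mg/mL = 19.2 mg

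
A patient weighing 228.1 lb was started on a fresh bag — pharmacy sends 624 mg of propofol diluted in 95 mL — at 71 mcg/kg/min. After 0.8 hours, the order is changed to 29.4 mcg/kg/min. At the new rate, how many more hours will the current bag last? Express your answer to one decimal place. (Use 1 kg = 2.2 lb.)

Initial rate:
Weight = 228.1 lb ÷ 2.2 lb/kg = 103.6818 kg
Dose = 71 mcg/kg/min × 103.6818 kg = 7361.409 mcg/min
7361.409 mcg/min × 60 min/hr = 441684.5 mcg/hr
Concentration = 624 mg ÷ 95 mL = 6.568421 mg/mL = 6568.421 mcg/mL
Rate = 441684.5 mcg/hr ÷ 6568.421 mcg/mL = 67.24364 mL/hr
Volume infused so far = 67.24364 mL/hr × 0.8 hr = 53.79491 mL
Volume remaining = 95 − 53.79491 = 41.20509 mL
New rate:
Dose = 29.4 mcg/kg/min × 103.6818 kg = 3048.245 mcg/min
3048.245 mcg/min × 60 min/hr = 182894.7 mcg/hr
Rate = 182894.7 mcg/hr ÷ 6568.421 mcg/mL = 27.84455 mL/hr
Time remaining = 41.20509 mL ÷ 27.84455 mL/hr = 1.479826 hr

1.5 hours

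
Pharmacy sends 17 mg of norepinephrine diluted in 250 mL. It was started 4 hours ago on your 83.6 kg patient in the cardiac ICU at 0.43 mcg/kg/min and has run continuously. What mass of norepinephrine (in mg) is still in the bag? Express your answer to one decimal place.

Dose = 0.43 mcg/kg/min × 83.6 kg = 35.948 mcg/min
35.948 mcg/min × 60 min/hr = 2156.88 mcg/hr
Concentration = 17 mg ÷ 250 mL = 0.068 mg/mL = 68 mcg/mL
Rate = 2156.88 mcg/hr ÷ 68 mcg/mL = 31.71882 mL/hr
Volume infused = 31.71882 mL/hr × 4 hr = 126.8753 mL
Volume remaining = 250 − 126.8753 = 123.1247 mL
Drug remaining = 123.1247 mL × 68 mcg/mL = 8372.48 mcg = 8.37248 mg

8.4 mg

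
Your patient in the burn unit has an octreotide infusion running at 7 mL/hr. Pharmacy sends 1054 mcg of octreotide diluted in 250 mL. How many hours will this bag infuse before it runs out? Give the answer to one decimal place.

35.7 hours

Duration = 250 mL ÷ 7 mL/hr = 35.71429 hr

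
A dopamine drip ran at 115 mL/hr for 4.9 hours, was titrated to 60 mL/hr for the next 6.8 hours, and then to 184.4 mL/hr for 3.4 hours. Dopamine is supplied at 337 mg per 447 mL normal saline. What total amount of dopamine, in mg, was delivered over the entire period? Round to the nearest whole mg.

Concentration = 337 mg ÷ 447 mL = 0.753915 mg/mL
Stage 1: 115 mL/hr × 4.9 hr = 563.5 mL → 563.5 mL × 0.753915 mg/mL = 424.8311 mg
Stage 2: 60 mL/hr × 6.8 hr = 408 mL → 408 mL × 0.753915 mg/mL = 307.5973 mg
Stage 3: 184.4 mL/hr × 3.4 hr = 626.96 mL → 626.96 mL × 0.753915 mg/mL = 472.6745 mg
Total = 424.8311 + 307.5973 + 472.6745 = 1205.103 mg

1205 mg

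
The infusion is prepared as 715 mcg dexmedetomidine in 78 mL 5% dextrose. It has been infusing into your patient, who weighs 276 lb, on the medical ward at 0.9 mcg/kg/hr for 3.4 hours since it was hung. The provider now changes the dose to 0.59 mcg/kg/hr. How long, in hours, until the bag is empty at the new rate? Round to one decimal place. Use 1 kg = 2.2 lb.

Initial rate:
Weight = 276 lb ÷ 2.2 lb/kg = 125.4545 kg
Dose = 0.9 mcg/kg/hr × 125.4545 kg = 112.9091 mcg/hr
Concentration = 715 mcg ÷ 78 mL = 9.166667 mcg/mL
Rate = 112.9091 mcg/hr ÷ 9.166667 mcg/mL = 12.31736 mL/hr
Volume infused so far = 12.31736 mL/hr × 3.4 hr = 41.87901 mL
Volume remaining = 78 − 41.87901 = 36.12099 mL
New rate:
Dose = 0.59 mcg/kg/hr × 125.4545 kg = 74.01818 mcg/hr
Rate = 74.01818 mcg/hr ÷ 9.166667 mcg/mL = 8.074711 mL/hr
Time remaining = 36.12099 mL ÷ 8.074711 mL/hr = 4.473348 hr

4.5 hours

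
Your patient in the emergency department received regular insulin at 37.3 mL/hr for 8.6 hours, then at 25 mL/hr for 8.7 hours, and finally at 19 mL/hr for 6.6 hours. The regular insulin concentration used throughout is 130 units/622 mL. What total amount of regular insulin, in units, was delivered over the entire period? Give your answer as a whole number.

139 units

Concentration = 130 units ÷ 622 mL = 0.2090032 units/mL
Stage 1: 37.3 mL/hr × 8.6 hr = 320.78 mL → 320.78 mL × 0.2090032 units/mL = 67.04405 units
Stage 2: 25 mL/hr × 8.7 hr = 217.5 mL → 217.5 mL × 0.2090032 units/mL = 45.4582 units
Stage 3: 19 mL/hr × 6.6 hr = 125.4 mL → 125.4 mL × 0.2090032 units/mL = 26.209 units
Total = 67.04405 + 45.4582 + 26.209 = 138.7113 units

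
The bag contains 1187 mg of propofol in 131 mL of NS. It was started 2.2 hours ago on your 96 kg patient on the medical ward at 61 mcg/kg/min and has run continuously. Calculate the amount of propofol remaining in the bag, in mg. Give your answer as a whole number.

Dose = 61 mcg/kg/min × 96 kg = 5856 mcg/min
5856 mcg/min × 60 min/hr = 351360 mcg/hr
Concentration = 1187 mg ÷ 131 mL = 9.061069 mg/mL = 9061.069 mcg/mL
Rate = 351360 mcg/hr ÷ 9061.069 mcg/mL = 38.77688 mL/hr
Volume infused = 38.77688 mL/hr × 2.2 hr = 85.30914 mL
Volume remaining = 131 − 85.30914 = 45.69086 mL
Drug remaining = 45.69086 mL × 9061.069 mcg/mL = 414008 mcg = 414.008 mg

414 mg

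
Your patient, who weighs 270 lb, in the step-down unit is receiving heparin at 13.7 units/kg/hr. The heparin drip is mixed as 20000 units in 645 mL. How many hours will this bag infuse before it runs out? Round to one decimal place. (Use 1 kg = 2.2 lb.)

11.9 hours

Weight = 270 lb ÷ 2.2 lb/kg = 122.7273 kg
Dose = 13.7 units/kg/hr × 122.7273 kg = 1681.364 units/hr
Concentration = 20000 units ÷ 645 mL = 31.00775 units/mL
Rate = 1681.364 units/hr ÷ 31.00775 units/mL = 54.22398 mL/hr
Duration = 645 mL ÷ 54.22398 mL/hr = 11.89511 hr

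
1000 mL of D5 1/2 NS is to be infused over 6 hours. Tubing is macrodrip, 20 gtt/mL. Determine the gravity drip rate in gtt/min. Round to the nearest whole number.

56 gtt/min

1000 mL ÷ (6 hr × 60 = 360 min) = 2.777778 mL/min
2.777778 mL/min × 20 gtt/mL = 55.55556 gtt/min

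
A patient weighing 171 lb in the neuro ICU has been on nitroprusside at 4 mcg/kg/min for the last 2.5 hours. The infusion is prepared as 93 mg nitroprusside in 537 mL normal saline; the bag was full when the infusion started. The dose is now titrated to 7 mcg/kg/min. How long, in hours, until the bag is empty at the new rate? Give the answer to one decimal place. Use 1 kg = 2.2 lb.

Initial rate:
Weight = 171 lb ÷ 2.2 lb/kg = 77.72727 kg
Dose = 4 mcg/kg/min × 77.72727 kg = 310.9091 mcg/min
310.9091 mcg/min × 60 min/hr = 18654.55 mcg/hr
Concentration = 93 mg ÷ 537 mL = 0.1731844 mg/mL = 173.1844 mcg/mL
Rate = 18654.55 mcg/hr ÷ 173.1844 mcg/mL = 107.715 mL/hr
Volume infused so far = 107.715 mL/hr × 2.5 hr = 269.2874 mL
Volume remaining = 537 − 269.2874 = 267.7126 mL
New rate:
Dose = 7 mcg/kg/min × 77.72727 kg = 544.0909 mcg/min
544.0909 mcg/min × 60 min/hr = 32645.45 mcg/hr
Rate = 32645.45 mcg/hr ÷ 173.1844 mcg/mL = 188.5012 mL/hr
Time remaining = 267.7126 mL ÷ 188.5012 mL/hr = 1.420217 hr

1.4 hours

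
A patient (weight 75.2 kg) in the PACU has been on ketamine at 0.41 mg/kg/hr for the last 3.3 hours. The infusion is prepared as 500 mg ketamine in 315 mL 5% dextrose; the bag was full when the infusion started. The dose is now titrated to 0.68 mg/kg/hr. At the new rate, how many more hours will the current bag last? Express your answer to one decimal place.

7.8 hours

Initial rate:
Dose = 0.41 mg/kg/hr × 75.2 kg = 30.832 mg/hr
Concentration = 500 mg ÷ 315 mL = 1.587302 mg/mL
Rate = 30.832 mg/hr ÷ 1.587302 mg/mL = 19.42416 mL/hr
Volume infused so far = 19.42416 mL/hr × 3.3 hr = 64.09973 mL
Volume remaining = 315 − 64.09973 = 250.9003 mL
New rate:
Dose = 0.68 mg/kg/hr × 75.2 kg = 51.136 mg/hr
Rate = 51.136 mg/hr ÷ 1.587302 mg/mL = 32.21568 mL/hr
Time remaining = 250.9003 mL ÷ 32.21568 mL/hr = 7.788141 hr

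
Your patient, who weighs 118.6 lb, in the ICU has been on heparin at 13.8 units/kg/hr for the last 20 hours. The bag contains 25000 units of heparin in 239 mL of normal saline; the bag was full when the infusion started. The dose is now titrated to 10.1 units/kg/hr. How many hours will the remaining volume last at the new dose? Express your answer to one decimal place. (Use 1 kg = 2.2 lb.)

18.6 hours

Initial rate:
Weight = 118.6 lb ÷ 2.2 lb/kg = 53.90909 kg
Dose = 13.8 units/kg/hr × 53.90909 kg = 743.9455 units/hr
Concentration = 25000 units ÷ 239 mL = 104.6025 units/mL
Rate = 743.9455 units/hr ÷ 104.6025 units/mL = 7.112119 mL/hr
Volume infused so far = 7.112119 mL/hr × 20 hr = 142.2424 mL
Volume remaining = 239 − 142.2424 = 96.75763 mL
New rate:
Dose = 10.1 units/kg/hr × 53.90909 kg = 544.4818 units/hr
Rate = 544.4818 units/hr ÷ 104.6025 units/mL = 5.205246 mL/hr
Time remaining = 96.75763 mL ÷ 5.205246 mL/hr = 18.58848 hr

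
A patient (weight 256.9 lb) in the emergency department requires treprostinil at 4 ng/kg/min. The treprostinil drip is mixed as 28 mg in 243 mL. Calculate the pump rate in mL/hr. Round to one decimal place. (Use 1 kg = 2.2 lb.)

Weight = 256.9 lb ÷ 2.2 lb/kg = 116.7727 kg
Dose = 4 ng/kg/min × 116.7727 kg = 467.0909 ng/min
467.0909 ng/min × 60 min/hr = 28025.45 ng/hr
Concentration = 28 mg ÷ 243 mL = 0.1152263 mg/mL = 115226.3 ng/mL
Rate = 28025.45 ng/hr ÷ 115226.3 ng/mL = 0.2432209 mL/hr

0.2 mL/hr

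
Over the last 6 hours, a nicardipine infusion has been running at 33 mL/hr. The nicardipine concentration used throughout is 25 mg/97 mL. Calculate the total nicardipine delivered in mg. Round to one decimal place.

Concentration = 25 mg ÷ 97 mL = 0.257732 mg/mL
Drug rate = 33 mL/hr × 0.257732 mg/mL = 8.505155 mg/hr
Total = 8.505155 mg/hr × 6 hr = 51.03093 mg

51.0 mg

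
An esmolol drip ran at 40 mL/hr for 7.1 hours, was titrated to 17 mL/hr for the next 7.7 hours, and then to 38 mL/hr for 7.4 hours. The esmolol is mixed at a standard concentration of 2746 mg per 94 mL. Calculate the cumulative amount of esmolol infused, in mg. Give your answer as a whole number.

20335 mg

Concentration = 2746 mg ÷ 94 mL = 29.21277 mg/mL
Stage 1: 40 mL/hr × 7.1 hr = 284 mL → 284 mL × 29.21277 mg/mL = 8296.426 mg
Stage 2: 17 mL/hr × 7.7 hr = 130.9 mL → 130.9 mL × 29.21277 mg/mL = 3823.951 mg
Stage 3: 38 mL/hr × 7.4 hr = 281.2 mL → 281.2 mL × 29.21277 mg/mL = 8214.63 mg
Total = 8296.426 + 3823.951 + 8214.63 = 20335.01 mg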